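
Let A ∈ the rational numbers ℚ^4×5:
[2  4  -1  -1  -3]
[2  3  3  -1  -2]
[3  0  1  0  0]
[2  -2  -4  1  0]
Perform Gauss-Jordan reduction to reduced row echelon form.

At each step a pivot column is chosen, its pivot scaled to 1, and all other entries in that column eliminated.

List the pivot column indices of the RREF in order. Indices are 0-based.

pivot columns: 0, 1, 2, 3

step 1: normalize row 0 (÷2) = (1, 2, -1/2, -1/2, -3/2)
  row 1: subtract 2×row0 = (0, -1, 4, 0, 1)
  row 2: subtract 3×row0 = (0, -6, 5/2, 3/2, 9/2)
  row 3: subtract 2×row0 = (0, -6, -3, 2, 3)
step 2: normalize row 1 (÷-1) = (0, 1, -4, 0, -1)
  row 0: subtract 2×row1 = (1, 0, 15/2, -1/2, 1/2)
  row 2: subtract -6×row1 = (0, 0, -43/2, 3/2, -3/2)
  row 3: subtract -6×row1 = (0, 0, -27, 2, -3)
step 3: normalize row 2 (÷-43/2) = (0, 0, 1, -3/43, 3/43)
  row 0: subtract 15/2×row2 = (1, 0, 0, 1/43, -1/43)
  row 1: subtract -4×row2 = (0, 1, 0, -12/43, -31/43)
  row 3: subtract -27×row2 = (0, 0, 0, 5/43, -48/43)
step 4: normalize row 3 (÷5/43) = (0, 0, 0, 1, -48/5)
  row 0: subtract 1/43×row3 = (1, 0, 0, 0, 1/5)
  row 1: subtract -12/43×row3 = (0, 1, 0, 0, -17/5)
  row 2: subtract -3/43×row3 = (0, 0, 1, 0, -3/5)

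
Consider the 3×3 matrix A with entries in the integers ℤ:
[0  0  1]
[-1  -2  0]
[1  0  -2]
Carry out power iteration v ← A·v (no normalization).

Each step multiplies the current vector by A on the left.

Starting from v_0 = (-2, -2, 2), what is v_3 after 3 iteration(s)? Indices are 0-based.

v_0 = (-2, -2, 2).
v_1 = A·v_0 = (2, 6, -6).
v_2 = A·v_1 = (-6, -14, 14).
v_3 = A·v_2 = (14, 34, -34).

v_3 = (14, 34, -34)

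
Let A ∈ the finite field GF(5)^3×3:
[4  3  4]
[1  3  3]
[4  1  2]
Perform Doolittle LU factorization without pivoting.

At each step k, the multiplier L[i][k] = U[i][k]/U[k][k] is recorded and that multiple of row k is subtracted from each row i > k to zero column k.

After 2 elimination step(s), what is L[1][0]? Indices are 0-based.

[col 0] pivot 4
  R1 -= 4*R0 → (0, 1, 2)  (L[1][0] := 4)
  R2 -= 1*R0 → (0, 3, 3)  (L[2][0] := 1)
[col 1] pivot 1
  R2 -= 3*R1 → (0, 0, 2)  (L[2][1] := 3)

L[1][0] = 4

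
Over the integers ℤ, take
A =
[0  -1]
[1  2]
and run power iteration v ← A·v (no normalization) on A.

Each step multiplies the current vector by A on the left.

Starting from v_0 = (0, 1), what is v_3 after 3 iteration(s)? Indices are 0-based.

v_3 = (-3, 4)

v_0 = (0, 1).
v_1 = A·v_0 = (-1, 2).
v_2 = A·v_1 = (-2, 3).
v_3 = A·v_2 = (-3, 4).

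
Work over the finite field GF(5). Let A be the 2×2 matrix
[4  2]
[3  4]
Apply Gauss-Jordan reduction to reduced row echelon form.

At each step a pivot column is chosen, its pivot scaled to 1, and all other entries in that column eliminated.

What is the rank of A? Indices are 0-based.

rank = 1

[1] R0 /= 4  ⇒  (1, 3)
     R1 -= 3·R0  ⇒  (0, 0)
column 1 empty below row 1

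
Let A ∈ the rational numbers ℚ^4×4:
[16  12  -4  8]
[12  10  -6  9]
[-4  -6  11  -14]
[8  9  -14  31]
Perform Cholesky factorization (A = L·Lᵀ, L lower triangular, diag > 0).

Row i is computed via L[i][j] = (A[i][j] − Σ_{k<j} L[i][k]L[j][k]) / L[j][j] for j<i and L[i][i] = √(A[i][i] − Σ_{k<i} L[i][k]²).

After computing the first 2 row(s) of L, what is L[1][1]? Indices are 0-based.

L[1][1] = 1

Step 1: L[0][0] = √(16) = 4.
  L[1][0] = (12) / L[0][0] = 3.
Step 2: L[1][1] = √(1) = 1.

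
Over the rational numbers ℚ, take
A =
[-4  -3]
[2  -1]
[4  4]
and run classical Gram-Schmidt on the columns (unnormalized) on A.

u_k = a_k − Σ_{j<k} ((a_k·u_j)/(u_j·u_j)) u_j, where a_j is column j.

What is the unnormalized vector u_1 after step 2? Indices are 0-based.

u_1 = (-1/9, -22/9, 10/9)

Step 1: u_0 = a_0 = (-4, 2, 4).
Step 2: u_1 = a_1 − (13/18)·u_0 = (-1/9, -22/9, 10/9).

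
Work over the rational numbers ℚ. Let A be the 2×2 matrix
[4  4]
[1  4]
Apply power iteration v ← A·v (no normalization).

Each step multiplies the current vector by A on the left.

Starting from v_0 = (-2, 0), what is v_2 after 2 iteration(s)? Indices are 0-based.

v_0 = (-2, 0).
v_1 = A·v_0 = (-8, -2).
v_2 = A·v_1 = (-40, -16).

v_2 = (-40, -16)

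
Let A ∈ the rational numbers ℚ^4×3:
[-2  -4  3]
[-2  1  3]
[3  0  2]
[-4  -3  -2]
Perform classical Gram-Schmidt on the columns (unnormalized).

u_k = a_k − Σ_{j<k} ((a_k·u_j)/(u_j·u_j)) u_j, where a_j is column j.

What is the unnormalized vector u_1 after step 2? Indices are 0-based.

Step 1: u_0 = a_0 = (-2, -2, 3, -4).
Step 2: u_1 = a_1 − (6/11)·u_0 = (-32/11, 23/11, -18/11, -9/11).

u_1 = (-32/11, 23/11, -18/11, -9/11)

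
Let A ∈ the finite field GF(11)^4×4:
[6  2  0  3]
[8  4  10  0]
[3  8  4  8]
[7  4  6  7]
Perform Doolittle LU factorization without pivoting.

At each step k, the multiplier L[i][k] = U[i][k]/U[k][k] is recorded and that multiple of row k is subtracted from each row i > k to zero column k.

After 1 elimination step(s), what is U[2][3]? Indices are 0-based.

k=0: U[0][0]=6
  eliminate (1,0): mult=5, new row 1: (0, 5, 10, 7); set L[1][0]=5
  eliminate (2,0): mult=6, new row 2: (0, 7, 4, 1); set L[2][0]=6
  eliminate (3,0): mult=3, new row 3: (0, 9, 6, 9); set L[3][0]=3

U[2][3] = 1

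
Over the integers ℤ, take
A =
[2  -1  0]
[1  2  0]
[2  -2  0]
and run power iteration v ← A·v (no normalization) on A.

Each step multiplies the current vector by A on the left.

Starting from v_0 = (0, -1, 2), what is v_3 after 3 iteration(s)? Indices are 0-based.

v_0 = (0, -1, 2).
v_1 = A·v_0 = (1, -2, 2).
v_2 = A·v_1 = (4, -3, 6).
v_3 = A·v_2 = (11, -2, 14).

v_3 = (11, -2, 14)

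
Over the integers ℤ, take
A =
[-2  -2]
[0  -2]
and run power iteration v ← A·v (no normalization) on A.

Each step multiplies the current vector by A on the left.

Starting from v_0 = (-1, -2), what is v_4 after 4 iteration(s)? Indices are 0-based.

v_0 = (-1, -2).
v_1 = A·v_0 = (6, 4).
v_2 = A·v_1 = (-20, -8).
v_3 = A·v_2 = (56, 16).
v_4 = A·v_3 = (-144, -32).

v_4 = (-144, -32)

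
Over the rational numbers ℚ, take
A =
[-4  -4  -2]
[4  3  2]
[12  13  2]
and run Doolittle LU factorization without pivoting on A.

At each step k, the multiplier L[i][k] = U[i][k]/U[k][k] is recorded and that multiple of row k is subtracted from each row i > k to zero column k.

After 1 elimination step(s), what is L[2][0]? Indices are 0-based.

[col 0] pivot -4
  R1 -= -1*R0 → (0, -1, 0)  (L[1][0] := -1)
  R2 -= -3*R0 → (0, 1, -4)  (L[2][0] := -3)

L[2][0] = -3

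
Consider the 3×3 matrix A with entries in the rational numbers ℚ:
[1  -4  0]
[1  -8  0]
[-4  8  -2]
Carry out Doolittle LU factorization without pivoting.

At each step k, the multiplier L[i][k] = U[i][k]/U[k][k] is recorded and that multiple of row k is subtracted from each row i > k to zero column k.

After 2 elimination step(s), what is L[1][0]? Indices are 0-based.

Step 1: pivot at (0,0) is 1.
  row1 ← row1 − (1)·row0  ⇒  L[1][0]=1, U row1=(0, -4, 0)
  row2 ← row2 − (-4)·row0  ⇒  L[2][0]=-4, U row2=(0, -8, -2)
Step 2: pivot at (1,1) is -4.
  row2 ← row2 − (2)·row1  ⇒  L[2][1]=2, U row2=(0, 0, -2)

L[1][0] = 1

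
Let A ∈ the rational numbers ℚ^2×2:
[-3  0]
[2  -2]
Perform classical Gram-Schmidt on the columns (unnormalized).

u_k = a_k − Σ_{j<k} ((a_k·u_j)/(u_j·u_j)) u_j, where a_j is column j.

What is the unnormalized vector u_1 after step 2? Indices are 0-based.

Step 1: u_0 = a_0 = (-3, 2).
Step 2: u_1 = a_1 − (-4/13)·u_0 = (-12/13, -18/13).

u_1 = (-12/13, -18/13)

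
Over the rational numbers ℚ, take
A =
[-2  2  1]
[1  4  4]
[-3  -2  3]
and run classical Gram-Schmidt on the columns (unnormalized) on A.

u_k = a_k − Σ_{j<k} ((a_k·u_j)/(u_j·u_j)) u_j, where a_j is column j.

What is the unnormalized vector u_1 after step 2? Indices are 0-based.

u_1 = (20/7, 25/7, -5/7)

Step 1: u_0 = a_0 = (-2, 1, -3).
Step 2: u_1 = a_1 − (3/7)·u_0 = (20/7, 25/7, -5/7).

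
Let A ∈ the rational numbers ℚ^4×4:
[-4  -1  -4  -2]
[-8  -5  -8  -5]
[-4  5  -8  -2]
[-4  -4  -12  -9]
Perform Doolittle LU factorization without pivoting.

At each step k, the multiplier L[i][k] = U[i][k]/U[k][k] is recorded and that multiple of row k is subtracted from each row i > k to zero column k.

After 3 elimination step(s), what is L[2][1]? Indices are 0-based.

k=0: U[0][0]=-4
  eliminate (1,0): mult=2, new row 1: (0, -3, 0, -1); set L[1][0]=2
  eliminate (2,0): mult=1, new row 2: (0, 6, -4, 0); set L[2][0]=1
  eliminate (3,0): mult=1, new row 3: (0, -3, -8, -7); set L[3][0]=1
k=1: U[1][1]=-3
  eliminate (2,1): mult=-2, new row 2: (0, 0, -4, -2); set L[2][1]=-2
  eliminate (3,1): mult=1, new row 3: (0, 0, -8, -6); set L[3][1]=1
k=2: U[2][2]=-4
  eliminate (3,2): mult=2, new row 3: (0, 0, 0, -2); set L[3][2]=2

L[2][1] = -2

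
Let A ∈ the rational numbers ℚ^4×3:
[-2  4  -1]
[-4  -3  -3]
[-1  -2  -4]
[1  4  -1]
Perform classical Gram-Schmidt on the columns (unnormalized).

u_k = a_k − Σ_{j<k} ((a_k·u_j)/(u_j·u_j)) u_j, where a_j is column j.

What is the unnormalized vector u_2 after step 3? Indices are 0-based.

u_2 = (174/445, 57/445, -2829/890, -1677/890)

Step 1: u_0 = a_0 = (-2, -4, -1, 1).
Step 2: u_1 = a_1 − (5/11)·u_0 = (54/11, -13/11, -17/11, 39/11).
Step 3: u_2 = a_2 − (17/22)·u_0 − (14/445)·u_1 = (174/445, 57/445, -2829/890, -1677/890).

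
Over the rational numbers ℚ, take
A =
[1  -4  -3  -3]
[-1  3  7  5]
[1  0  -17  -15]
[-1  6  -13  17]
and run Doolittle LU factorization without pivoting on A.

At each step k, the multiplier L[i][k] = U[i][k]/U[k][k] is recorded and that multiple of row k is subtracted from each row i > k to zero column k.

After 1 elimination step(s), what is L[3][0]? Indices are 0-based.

L[3][0] = -1

k=0: U[0][0]=1
  eliminate (1,0): mult=-1, new row 1: (0, -1, 4, 2); set L[1][0]=-1
  eliminate (2,0): mult=1, new row 2: (0, 4, -14, -12); set L[2][0]=1
  eliminate (3,0): mult=-1, new row 3: (0, 2, -16, 14); set L[3][0]=-1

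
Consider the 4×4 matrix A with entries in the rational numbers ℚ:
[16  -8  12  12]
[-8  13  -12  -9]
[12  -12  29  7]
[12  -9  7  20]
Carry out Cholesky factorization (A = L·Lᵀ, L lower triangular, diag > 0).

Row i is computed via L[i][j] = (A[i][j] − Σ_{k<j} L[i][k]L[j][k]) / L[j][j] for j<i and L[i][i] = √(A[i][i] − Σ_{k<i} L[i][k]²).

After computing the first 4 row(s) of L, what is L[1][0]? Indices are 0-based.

L[1][0] = -2

Step 1: L[0][0] = √(16) = 4.
  L[1][0] = (-8) / L[0][0] = -2.
Step 2: L[1][1] = √(9) = 3.
  L[2][0] = (12) / L[0][0] = 3.
  L[2][1] = (-6) / L[1][1] = -2.
Step 3: L[2][2] = √(16) = 4.
  L[3][0] = (12) / L[0][0] = 3.
  L[3][1] = (-3) / L[1][1] = -1.
  L[3][2] = (-4) / L[2][2] = -1.
Step 4: L[3][3] = √(9) = 3.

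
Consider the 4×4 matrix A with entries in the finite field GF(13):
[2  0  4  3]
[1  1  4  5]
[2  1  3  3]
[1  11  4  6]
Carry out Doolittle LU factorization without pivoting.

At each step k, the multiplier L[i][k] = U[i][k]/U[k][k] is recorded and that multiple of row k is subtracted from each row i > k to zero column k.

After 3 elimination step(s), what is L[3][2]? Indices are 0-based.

k=0: U[0][0]=2
  eliminate (1,0): mult=7, new row 1: (0, 1, 2, 10); set L[1][0]=7
  eliminate (2,0): mult=1, new row 2: (0, 1, 12, 0); set L[2][0]=1
  eliminate (3,0): mult=7, new row 3: (0, 11, 2, 11); set L[3][0]=7
k=1: U[1][1]=1
  eliminate (2,1): mult=1, new row 2: (0, 0, 10, 3); set L[2][1]=1
  eliminate (3,1): mult=11, new row 3: (0, 0, 6, 5); set L[3][1]=11
k=2: U[2][2]=10
  eliminate (3,2): mult=11, new row 3: (0, 0, 0, 11); set L[3][2]=11

L[3][2] = 11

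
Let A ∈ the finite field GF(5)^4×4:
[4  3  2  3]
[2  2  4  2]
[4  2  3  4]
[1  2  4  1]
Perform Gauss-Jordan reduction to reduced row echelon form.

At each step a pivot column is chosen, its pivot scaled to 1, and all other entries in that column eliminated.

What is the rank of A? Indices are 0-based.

[1] R0 /= 4  ⇒  (1, 2, 3, 2)
     R1 -= 2·R0  ⇒  (0, 3, 3, 3)
     R2 -= 4·R0  ⇒  (0, 4, 1, 1)
     R3 -= 1·R0  ⇒  (0, 0, 1, 4)
[2] R1 /= 3  ⇒  (0, 1, 1, 1)
     R0 -= 2·R1  ⇒  (1, 0, 1, 0)
     R2 -= 4·R1  ⇒  (0, 0, 2, 2)
[3] R2 /= 2  ⇒  (0, 0, 1, 1)
     R0 -= 1·R2  ⇒  (1, 0, 0, 4)
     R1 -= 1·R2  ⇒  (0, 1, 0, 0)
     R3 -= 1·R2  ⇒  (0, 0, 0, 3)
[4] R3 /= 3  ⇒  (0, 0, 0, 1)
     R0 -= 4·R3  ⇒  (1, 0, 0, 0)
     R2 -= 1·R3  ⇒  (0, 0, 1, 0)

rank = 4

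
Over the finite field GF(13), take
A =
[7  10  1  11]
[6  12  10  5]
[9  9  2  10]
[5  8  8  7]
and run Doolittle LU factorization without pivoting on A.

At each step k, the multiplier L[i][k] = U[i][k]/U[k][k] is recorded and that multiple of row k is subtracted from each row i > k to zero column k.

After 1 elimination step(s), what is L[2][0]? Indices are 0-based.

Step 1: pivot at (0,0) is 7.
  row1 ← row1 − (12)·row0  ⇒  L[1][0]=12, U row1=(0, 9, 11, 3)
  row2 ← row2 − (5)·row0  ⇒  L[2][0]=5, U row2=(0, 11, 10, 7)
  row3 ← row3 − (10)·row0  ⇒  L[3][0]=10, U row3=(0, 12, 11, 1)

L[2][0] = 5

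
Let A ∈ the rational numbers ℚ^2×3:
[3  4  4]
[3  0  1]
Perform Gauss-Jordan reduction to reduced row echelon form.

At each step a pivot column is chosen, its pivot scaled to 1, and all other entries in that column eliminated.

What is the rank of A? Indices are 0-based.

step 1: normalize row 0 (÷3) = (1, 4/3, 4/3)
  row 1: subtract 3×row0 = (0, -4, -3)
step 2: normalize row 1 (÷-4) = (0, 1, 3/4)
  row 0: subtract 4/3×row1 = (1, 0, 1/3)

rank = 2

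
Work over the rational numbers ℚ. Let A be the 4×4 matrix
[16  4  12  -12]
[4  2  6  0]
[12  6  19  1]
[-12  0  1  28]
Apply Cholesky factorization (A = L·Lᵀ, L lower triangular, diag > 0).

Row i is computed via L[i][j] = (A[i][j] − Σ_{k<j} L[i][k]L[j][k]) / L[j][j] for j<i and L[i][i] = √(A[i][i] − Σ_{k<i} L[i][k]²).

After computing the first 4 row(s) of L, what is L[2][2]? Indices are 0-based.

Step 1: L[0][0] = √(16) = 4.
  L[1][0] = (4) / L[0][0] = 1.
Step 2: L[1][1] = √(1) = 1.
  L[2][0] = (12) / L[0][0] = 3.
  L[2][1] = (3) / L[1][1] = 3.
Step 3: L[2][2] = √(1) = 1.
  L[3][0] = (-12) / L[0][0] = -3.
  L[3][1] = (3) / L[1][1] = 3.
  L[3][2] = (1) / L[2][2] = 1.
Step 4: L[3][3] = √(9) = 3.

L[2][2] = 1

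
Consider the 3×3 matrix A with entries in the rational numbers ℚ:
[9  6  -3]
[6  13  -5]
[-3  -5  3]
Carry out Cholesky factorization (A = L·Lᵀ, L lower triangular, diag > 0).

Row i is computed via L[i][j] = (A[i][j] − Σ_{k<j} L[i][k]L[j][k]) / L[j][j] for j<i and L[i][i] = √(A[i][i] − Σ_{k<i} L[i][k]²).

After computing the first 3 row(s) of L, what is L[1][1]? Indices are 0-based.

L[1][1] = 3

Step 1: L[0][0] = √(9) = 3.
  L[1][0] = (6) / L[0][0] = 2.
Step 2: L[1][1] = √(9) = 3.
  L[2][0] = (-3) / L[0][0] = -1.
  L[2][1] = (-3) / L[1][1] = -1.
Step 3: L[2][2] = √(1) = 1.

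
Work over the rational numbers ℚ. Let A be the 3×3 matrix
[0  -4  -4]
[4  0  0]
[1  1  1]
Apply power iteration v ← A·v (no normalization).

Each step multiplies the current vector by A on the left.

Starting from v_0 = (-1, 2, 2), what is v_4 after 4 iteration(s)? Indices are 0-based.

v_4 = (244, 1296, 263)

v_0 = (-1, 2, 2).
v_1 = A·v_0 = (-16, -4, 3).
v_2 = A·v_1 = (4, -64, -17).
v_3 = A·v_2 = (324, 16, -77).
v_4 = A·v_3 = (244, 1296, 263).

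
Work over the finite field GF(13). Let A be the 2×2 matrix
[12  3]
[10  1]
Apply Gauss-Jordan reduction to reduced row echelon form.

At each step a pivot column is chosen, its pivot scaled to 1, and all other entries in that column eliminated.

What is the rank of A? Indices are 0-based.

step 1: normalize row 0 (÷12) = (1, 10)
  row 1: subtract 10×row0 = (0, 5)
step 2: normalize row 1 (÷5) = (0, 1)
  row 0: subtract 10×row1 = (1, 0)

rank = 2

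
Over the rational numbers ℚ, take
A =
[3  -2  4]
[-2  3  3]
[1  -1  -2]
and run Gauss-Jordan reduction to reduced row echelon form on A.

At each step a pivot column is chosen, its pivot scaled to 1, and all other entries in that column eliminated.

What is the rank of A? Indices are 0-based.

rank = 3

[1] R0 /= 3  ⇒  (1, -2/3, 4/3)
     R1 -= -2·R0  ⇒  (0, 5/3, 17/3)
     R2 -= 1·R0  ⇒  (0, -1/3, -10/3)
[2] R1 /= 5/3  ⇒  (0, 1, 17/5)
     R0 -= -2/3·R1  ⇒  (1, 0, 18/5)
     R2 -= -1/3·R1  ⇒  (0, 0, -11/5)
[3] R2 /= -11/5  ⇒  (0, 0, 1)
     R0 -= 18/5·R2  ⇒  (1, 0, 0)
     R1 -= 17/5·R2  ⇒  (0, 1, 0)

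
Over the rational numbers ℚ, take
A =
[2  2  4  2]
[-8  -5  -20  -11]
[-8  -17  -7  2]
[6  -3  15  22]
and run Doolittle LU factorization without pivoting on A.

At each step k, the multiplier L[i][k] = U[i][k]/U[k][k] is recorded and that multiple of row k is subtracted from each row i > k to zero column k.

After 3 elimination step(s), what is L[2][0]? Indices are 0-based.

L[2][0] = -4

[col 0] pivot 2
  R1 -= -4*R0 → (0, 3, -4, -3)  (L[1][0] := -4)
  R2 -= -4*R0 → (0, -9, 9, 10)  (L[2][0] := -4)
  R3 -= 3*R0 → (0, -9, 3, 16)  (L[3][0] := 3)
[col 1] pivot 3
  R2 -= -3*R1 → (0, 0, -3, 1)  (L[2][1] := -3)
  R3 -= -3*R1 → (0, 0, -9, 7)  (L[3][1] := -3)
[col 2] pivot -3
  R3 -= 3*R2 → (0, 0, 0, 4)  (L[3][2] := 3)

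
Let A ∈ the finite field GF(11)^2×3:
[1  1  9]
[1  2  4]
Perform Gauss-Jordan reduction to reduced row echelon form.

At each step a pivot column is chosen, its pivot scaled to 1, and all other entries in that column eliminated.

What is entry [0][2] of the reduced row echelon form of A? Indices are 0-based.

M[0][2] = 3

[1] R0 /= 1  ⇒  (1, 1, 9)
     R1 -= 1·R0  ⇒  (0, 1, 6)
[2] R1 /= 1  ⇒  (0, 1, 6)
     R0 -= 1·R1  ⇒  (1, 0, 3)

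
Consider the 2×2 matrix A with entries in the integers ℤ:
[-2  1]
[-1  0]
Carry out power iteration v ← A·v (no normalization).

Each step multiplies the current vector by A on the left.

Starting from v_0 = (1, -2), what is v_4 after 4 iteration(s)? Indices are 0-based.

v_4 = (13, 10)

v_0 = (1, -2).
v_1 = A·v_0 = (-4, -1).
v_2 = A·v_1 = (7, 4).
v_3 = A·v_2 = (-10, -7).
v_4 = A·v_3 = (13, 10).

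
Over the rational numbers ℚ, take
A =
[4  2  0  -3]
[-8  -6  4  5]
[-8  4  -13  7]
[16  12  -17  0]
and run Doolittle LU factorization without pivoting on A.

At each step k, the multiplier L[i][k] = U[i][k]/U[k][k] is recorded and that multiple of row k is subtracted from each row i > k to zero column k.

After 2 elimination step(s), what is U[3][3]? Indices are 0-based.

k=0: U[0][0]=4
  eliminate (1,0): mult=-2, new row 1: (0, -2, 4, -1); set L[1][0]=-2
  eliminate (2,0): mult=-2, new row 2: (0, 8, -13, 1); set L[2][0]=-2
  eliminate (3,0): mult=4, new row 3: (0, 4, -17, 12); set L[3][0]=4
k=1: U[1][1]=-2
  eliminate (2,1): mult=-4, new row 2: (0, 0, 3, -3); set L[2][1]=-4
  eliminate (3,1): mult=-2, new row 3: (0, 0, -9, 10); set L[3][1]=-2

U[3][3] = 10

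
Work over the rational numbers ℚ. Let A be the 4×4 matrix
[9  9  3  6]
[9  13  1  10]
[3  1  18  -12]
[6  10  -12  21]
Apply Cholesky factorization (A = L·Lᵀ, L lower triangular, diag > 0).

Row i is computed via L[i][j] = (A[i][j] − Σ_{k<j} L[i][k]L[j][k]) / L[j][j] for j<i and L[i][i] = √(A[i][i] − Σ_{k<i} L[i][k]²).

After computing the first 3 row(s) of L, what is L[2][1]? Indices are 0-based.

Step 1: L[0][0] = √(9) = 3.
  L[1][0] = (9) / L[0][0] = 3.
Step 2: L[1][1] = √(4) = 2.
  L[2][0] = (3) / L[0][0] = 1.
  L[2][1] = (-2) / L[1][1] = -1.
Step 3: L[2][2] = √(16) = 4.

L[2][1] = -1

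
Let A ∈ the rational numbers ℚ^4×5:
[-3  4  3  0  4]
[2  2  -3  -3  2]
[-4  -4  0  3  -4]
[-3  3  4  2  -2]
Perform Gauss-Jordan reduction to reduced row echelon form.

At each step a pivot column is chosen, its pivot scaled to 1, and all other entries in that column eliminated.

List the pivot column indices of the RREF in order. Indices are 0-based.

step 1: normalize row 0 (÷-3) = (1, -4/3, -1, 0, -4/3)
  row 1: subtract 2×row0 = (0, 14/3, -1, -3, 14/3)
  row 2: subtract -4×row0 = (0, -28/3, -4, 3, -28/3)
  row 3: subtract -3×row0 = (0, -1, 1, 2, -6)
step 2: normalize row 1 (÷14/3) = (0, 1, -3/14, -9/14, 1)
  row 0: subtract -4/3×row1 = (1, 0, -9/7, -6/7, 0)
  row 2: subtract -28/3×row1 = (0, 0, -6, -3, 0)
  row 3: subtract -1×row1 = (0, 0, 11/14, 19/14, -5)
step 3: normalize row 2 (÷-6) = (0, 0, 1, 1/2, 0)
  row 0: subtract -9/7×row2 = (1, 0, 0, -3/14, 0)
  row 1: subtract -3/14×row2 = (0, 1, 0, -15/28, 1)
  row 3: subtract 11/14×row2 = (0, 0, 0, 27/28, -5)
step 4: normalize row 3 (÷27/28) = (0, 0, 0, 1, -140/27)
  row 0: subtract -3/14×row3 = (1, 0, 0, 0, -10/9)
  row 1: subtract -15/28×row3 = (0, 1, 0, 0, -16/9)
  row 2: subtract 1/2×row3 = (0, 0, 1, 0, 70/27)

pivot columns: 0, 1, 2, 3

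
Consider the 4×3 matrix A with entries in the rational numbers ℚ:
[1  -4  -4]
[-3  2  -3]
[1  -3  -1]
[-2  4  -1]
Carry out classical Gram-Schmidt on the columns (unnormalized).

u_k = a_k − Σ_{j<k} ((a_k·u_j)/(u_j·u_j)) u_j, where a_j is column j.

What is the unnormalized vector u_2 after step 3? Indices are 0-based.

Step 1: u_0 = a_0 = (1, -3, 1, -2).
Step 2: u_1 = a_1 − (-7/5)·u_0 = (-13/5, -11/5, -8/5, 6/5).
Step 3: u_2 = a_2 − (2/5)·u_0 − (29/26)·u_1 = (-3/2, 17/26, 5/13, -20/13).

u_2 = (-3/2, 17/26, 5/13, -20/13)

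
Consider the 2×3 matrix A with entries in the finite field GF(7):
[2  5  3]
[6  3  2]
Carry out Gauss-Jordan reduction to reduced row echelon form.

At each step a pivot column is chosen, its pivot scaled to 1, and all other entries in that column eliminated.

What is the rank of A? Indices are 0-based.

step 1: normalize row 0 (÷2) = (1, 6, 5)
  row 1: subtract 6×row0 = (0, 2, 0)
step 2: normalize row 1 (÷2) = (0, 1, 0)
  row 0: subtract 6×row1 = (1, 0, 5)

rank = 2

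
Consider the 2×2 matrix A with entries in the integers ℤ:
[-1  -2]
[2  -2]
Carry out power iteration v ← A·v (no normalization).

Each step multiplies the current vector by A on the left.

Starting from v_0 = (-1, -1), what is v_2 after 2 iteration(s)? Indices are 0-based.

v_2 = (-3, 6)

v_0 = (-1, -1).
v_1 = A·v_0 = (3, 0).
v_2 = A·v_1 = (-3, 6).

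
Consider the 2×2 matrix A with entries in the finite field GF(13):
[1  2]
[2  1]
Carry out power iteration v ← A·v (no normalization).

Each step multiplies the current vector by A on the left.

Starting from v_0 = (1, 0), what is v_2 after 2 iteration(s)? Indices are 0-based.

v_0 = (1, 0).
v_1 = A·v_0 = (1, 2).
v_2 = A·v_1 = (5, 4).

v_2 = (5, 4)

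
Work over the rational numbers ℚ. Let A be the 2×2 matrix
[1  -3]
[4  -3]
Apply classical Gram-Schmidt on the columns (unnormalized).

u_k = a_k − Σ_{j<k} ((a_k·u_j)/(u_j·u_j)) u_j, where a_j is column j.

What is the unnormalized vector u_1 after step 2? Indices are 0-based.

u_1 = (-36/17, 9/17)

Step 1: u_0 = a_0 = (1, 4).
Step 2: u_1 = a_1 − (-15/17)·u_0 = (-36/17, 9/17).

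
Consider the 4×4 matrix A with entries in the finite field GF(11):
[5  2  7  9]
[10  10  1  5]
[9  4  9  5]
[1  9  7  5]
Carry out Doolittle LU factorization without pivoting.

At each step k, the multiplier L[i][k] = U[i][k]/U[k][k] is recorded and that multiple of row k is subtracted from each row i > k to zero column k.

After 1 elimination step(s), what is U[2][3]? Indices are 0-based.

k=0: U[0][0]=5
  eliminate (1,0): mult=2, new row 1: (0, 6, 9, 9); set L[1][0]=2
  eliminate (2,0): mult=4, new row 2: (0, 7, 3, 2); set L[2][0]=4
  eliminate (3,0): mult=9, new row 3: (0, 2, 10, 1); set L[3][0]=9

U[2][3] = 2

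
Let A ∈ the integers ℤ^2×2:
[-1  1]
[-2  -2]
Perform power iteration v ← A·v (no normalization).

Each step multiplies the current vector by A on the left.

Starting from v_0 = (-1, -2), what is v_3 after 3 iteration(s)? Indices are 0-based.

v_0 = (-1, -2).
v_1 = A·v_0 = (-1, 6).
v_2 = A·v_1 = (7, -10).
v_3 = A·v_2 = (-17, 6).

v_3 = (-17, 6)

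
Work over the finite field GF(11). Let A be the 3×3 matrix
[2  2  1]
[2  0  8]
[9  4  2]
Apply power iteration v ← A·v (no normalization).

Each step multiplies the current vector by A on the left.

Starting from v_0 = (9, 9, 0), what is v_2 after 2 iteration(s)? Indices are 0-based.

v_0 = (9, 9, 0).
v_1 = A·v_0 = (3, 7, 7).
v_2 = A·v_1 = (5, 7, 3).

v_2 = (5, 7, 3)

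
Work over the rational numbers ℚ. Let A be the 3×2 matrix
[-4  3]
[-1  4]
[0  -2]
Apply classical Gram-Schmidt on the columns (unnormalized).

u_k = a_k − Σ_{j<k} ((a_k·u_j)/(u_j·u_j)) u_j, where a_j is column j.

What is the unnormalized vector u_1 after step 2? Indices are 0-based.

u_1 = (-13/17, 52/17, -2)

Step 1: u_0 = a_0 = (-4, -1, 0).
Step 2: u_1 = a_1 − (-16/17)·u_0 = (-13/17, 52/17, -2).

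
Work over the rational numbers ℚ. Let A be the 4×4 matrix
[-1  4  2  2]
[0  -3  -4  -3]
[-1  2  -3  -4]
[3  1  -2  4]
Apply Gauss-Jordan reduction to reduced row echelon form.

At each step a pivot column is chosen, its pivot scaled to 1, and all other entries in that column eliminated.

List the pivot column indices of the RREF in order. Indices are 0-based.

pivot columns: 0, 1, 2, 3

pivot(0,0)=-1: scale R0 → (1, -4, -2, -2)
  clear (2,0): R2 −= (-1)R0 → (0, -2, -5, -6)
  clear (3,0): R3 −= (3)R0 → (0, 13, 4, 10)
pivot(1,1)=-3: scale R1 → (0, 1, 4/3, 1)
  clear (0,1): R0 −= (-4)R1 → (1, 0, 10/3, 2)
  clear (2,1): R2 −= (-2)R1 → (0, 0, -7/3, -4)
  clear (3,1): R3 −= (13)R1 → (0, 0, -40/3, -3)
pivot(2,2)=-7/3: scale R2 → (0, 0, 1, 12/7)
  clear (0,2): R0 −= (10/3)R2 → (1, 0, 0, -26/7)
  clear (1,2): R1 −= (4/3)R2 → (0, 1, 0, -9/7)
  clear (3,2): R3 −= (-40/3)R2 → (0, 0, 0, 139/7)
pivot(3,3)=139/7: scale R3 → (0, 0, 0, 1)
  clear (0,3): R0 −= (-26/7)R3 → (1, 0, 0, 0)
  clear (1,3): R1 −= (-9/7)R3 → (0, 1, 0, 0)
  clear (2,3): R2 −= (12/7)R3 → (0, 0, 1, 0)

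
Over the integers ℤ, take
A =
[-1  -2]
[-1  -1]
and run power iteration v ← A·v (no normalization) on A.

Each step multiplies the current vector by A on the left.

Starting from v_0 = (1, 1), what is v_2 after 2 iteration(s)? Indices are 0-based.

v_0 = (1, 1).
v_1 = A·v_0 = (-3, -2).
v_2 = A·v_1 = (7, 5).

v_2 = (7, 5)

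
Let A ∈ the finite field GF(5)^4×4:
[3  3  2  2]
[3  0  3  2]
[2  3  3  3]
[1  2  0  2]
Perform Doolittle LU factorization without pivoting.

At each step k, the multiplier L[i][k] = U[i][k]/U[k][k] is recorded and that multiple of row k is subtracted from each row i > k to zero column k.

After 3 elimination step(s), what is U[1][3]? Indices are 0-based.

[col 0] pivot 3
  R1 -= 1*R0 → (0, 2, 1, 0)  (L[1][0] := 1)
  R2 -= 4*R0 → (0, 1, 0, 0)  (L[2][0] := 4)
  R3 -= 2*R0 → (0, 1, 1, 3)  (L[3][0] := 2)
[col 1] pivot 2
  R2 -= 3*R1 → (0, 0, 2, 0)  (L[2][1] := 3)
  R3 -= 3*R1 → (0, 0, 3, 3)  (L[3][1] := 3)
[col 2] pivot 2
  R3 -= 4*R2 → (0, 0, 0, 3)  (L[3][2] := 4)

U[1][3] = 0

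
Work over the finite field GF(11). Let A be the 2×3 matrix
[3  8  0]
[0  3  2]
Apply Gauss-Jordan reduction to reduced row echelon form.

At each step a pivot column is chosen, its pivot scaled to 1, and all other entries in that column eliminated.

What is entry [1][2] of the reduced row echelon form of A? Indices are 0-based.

M[1][2] = 8

[1] R0 /= 3  ⇒  (1, 10, 0)
[2] R1 /= 3  ⇒  (0, 1, 8)
     R0 -= 10·R1  ⇒  (1, 0, 8)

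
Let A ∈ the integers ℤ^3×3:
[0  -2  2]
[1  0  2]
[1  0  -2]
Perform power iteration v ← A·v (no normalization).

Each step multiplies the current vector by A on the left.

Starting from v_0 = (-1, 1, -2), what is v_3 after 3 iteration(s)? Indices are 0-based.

v_0 = (-1, 1, -2).
v_1 = A·v_0 = (-6, -5, 3).
v_2 = A·v_1 = (16, 0, -12).
v_3 = A·v_2 = (-24, -8, 40).

v_3 = (-24, -8, 40)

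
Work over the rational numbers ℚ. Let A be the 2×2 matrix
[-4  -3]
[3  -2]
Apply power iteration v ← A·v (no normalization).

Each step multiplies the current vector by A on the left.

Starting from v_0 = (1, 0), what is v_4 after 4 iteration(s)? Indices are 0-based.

v_4 = (-275, -36)

v_0 = (1, 0).
v_1 = A·v_0 = (-4, 3).
v_2 = A·v_1 = (7, -18).
v_3 = A·v_2 = (26, 57).
v_4 = A·v_3 = (-275, -36).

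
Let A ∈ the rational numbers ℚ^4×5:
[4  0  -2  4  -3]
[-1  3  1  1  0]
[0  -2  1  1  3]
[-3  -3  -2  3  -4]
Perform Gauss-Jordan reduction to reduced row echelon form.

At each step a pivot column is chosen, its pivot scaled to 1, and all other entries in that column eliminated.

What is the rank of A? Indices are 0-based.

rank = 4

step 1: normalize row 0 (÷4) = (1, 0, -1/2, 1, -3/4)
  row 1: subtract -1×row0 = (0, 3, 1/2, 2, -3/4)
  row 3: subtract -3×row0 = (0, -3, -7/2, 6, -25/4)
step 2: normalize row 1 (÷3) = (0, 1, 1/6, 2/3, -1/4)
  row 2: subtract -2×row1 = (0, 0, 4/3, 7/3, 5/2)
  row 3: subtract -3×row1 = (0, 0, -3, 8, -7)
step 3: normalize row 2 (÷4/3) = (0, 0, 1, 7/4, 15/8)
  row 0: subtract -1/2×row2 = (1, 0, 0, 15/8, 3/16)
  row 1: subtract 1/6×row2 = (0, 1, 0, 3/8, -9/16)
  row 3: subtract -3×row2 = (0, 0, 0, 53/4, -11/8)
step 4: normalize row 3 (÷53/4) = (0, 0, 0, 1, -11/106)
  row 0: subtract 15/8×row3 = (1, 0, 0, 0, 81/212)
  row 1: subtract 3/8×row3 = (0, 1, 0, 0, -111/212)
  row 2: subtract 7/4×row3 = (0, 0, 1, 0, 109/53)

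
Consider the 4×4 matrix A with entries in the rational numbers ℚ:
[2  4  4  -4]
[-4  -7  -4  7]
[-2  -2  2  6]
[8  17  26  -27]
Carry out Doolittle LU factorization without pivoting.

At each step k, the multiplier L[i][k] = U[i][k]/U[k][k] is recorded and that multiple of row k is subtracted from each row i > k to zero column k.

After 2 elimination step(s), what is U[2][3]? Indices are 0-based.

U[2][3] = 4

k=0: U[0][0]=2
  eliminate (1,0): mult=-2, new row 1: (0, 1, 4, -1); set L[1][0]=-2
  eliminate (2,0): mult=-1, new row 2: (0, 2, 6, 2); set L[2][0]=-1
  eliminate (3,0): mult=4, new row 3: (0, 1, 10, -11); set L[3][0]=4
k=1: U[1][1]=1
  eliminate (2,1): mult=2, new row 2: (0, 0, -2, 4); set L[2][1]=2
  eliminate (3,1): mult=1, new row 3: (0, 0, 6, -10); set L[3][1]=1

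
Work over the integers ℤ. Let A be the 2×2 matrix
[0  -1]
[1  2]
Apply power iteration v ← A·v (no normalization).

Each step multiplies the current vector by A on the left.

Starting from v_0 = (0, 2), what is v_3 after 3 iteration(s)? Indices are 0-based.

v_3 = (-6, 8)

v_0 = (0, 2).
v_1 = A·v_0 = (-2, 4).
v_2 = A·v_1 = (-4, 6).
v_3 = A·v_2 = (-6, 8).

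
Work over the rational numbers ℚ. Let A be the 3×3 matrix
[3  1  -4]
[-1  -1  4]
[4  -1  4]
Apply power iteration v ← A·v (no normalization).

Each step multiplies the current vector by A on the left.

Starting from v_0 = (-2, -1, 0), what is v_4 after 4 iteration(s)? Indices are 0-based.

v_4 = (1192, -708, 502)

v_0 = (-2, -1, 0).
v_1 = A·v_0 = (-7, 3, -7).
v_2 = A·v_1 = (10, -24, -59).
v_3 = A·v_2 = (242, -222, -172).
v_4 = A·v_3 = (1192, -708, 502).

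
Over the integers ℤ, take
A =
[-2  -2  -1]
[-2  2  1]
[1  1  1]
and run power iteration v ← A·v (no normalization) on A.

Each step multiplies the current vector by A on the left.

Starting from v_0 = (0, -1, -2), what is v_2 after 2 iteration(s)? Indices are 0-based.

v_0 = (0, -1, -2).
v_1 = A·v_0 = (4, -4, -3).
v_2 = A·v_1 = (3, -19, -3).

v_2 = (3, -19, -3)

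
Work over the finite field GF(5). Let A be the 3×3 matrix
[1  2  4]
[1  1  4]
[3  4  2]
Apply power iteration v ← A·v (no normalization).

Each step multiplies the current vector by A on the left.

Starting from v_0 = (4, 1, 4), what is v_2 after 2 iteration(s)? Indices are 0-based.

v_2 = (0, 4, 3)

v_0 = (4, 1, 4).
v_1 = A·v_0 = (2, 1, 4).
v_2 = A·v_1 = (0, 4, 3).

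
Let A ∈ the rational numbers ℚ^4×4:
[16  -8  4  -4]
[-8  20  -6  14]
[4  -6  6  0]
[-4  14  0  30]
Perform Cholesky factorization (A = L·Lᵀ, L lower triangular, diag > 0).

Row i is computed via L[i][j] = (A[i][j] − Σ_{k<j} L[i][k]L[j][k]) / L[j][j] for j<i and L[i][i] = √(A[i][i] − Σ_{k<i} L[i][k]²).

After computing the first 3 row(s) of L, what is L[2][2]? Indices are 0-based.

L[2][2] = 2

Step 1: L[0][0] = √(16) = 4.
  L[1][0] = (-8) / L[0][0] = -2.
Step 2: L[1][1] = √(16) = 4.
  L[2][0] = (4) / L[0][0] = 1.
  L[2][1] = (-4) / L[1][1] = -1.
Step 3: L[2][2] = √(4) = 2.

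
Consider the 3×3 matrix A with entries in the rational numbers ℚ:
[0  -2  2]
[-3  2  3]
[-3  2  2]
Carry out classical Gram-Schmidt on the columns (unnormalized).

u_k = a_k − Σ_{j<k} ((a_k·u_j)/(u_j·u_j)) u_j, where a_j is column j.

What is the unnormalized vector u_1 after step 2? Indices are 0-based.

u_1 = (-2, 0, 0)

Step 1: u_0 = a_0 = (0, -3, -3).
Step 2: u_1 = a_1 − (-2/3)·u_0 = (-2, 0, 0).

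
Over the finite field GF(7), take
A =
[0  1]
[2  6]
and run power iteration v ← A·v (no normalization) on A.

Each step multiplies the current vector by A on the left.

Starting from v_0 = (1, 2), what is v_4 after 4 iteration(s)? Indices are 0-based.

v_0 = (1, 2).
v_1 = A·v_0 = (2, 0).
v_2 = A·v_1 = (0, 4).
v_3 = A·v_2 = (4, 3).
v_4 = A·v_3 = (3, 5).

v_4 = (3, 5)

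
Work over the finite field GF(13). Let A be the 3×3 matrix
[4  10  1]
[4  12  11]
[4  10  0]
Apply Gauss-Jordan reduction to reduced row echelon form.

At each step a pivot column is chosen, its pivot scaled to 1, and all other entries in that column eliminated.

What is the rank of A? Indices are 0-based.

step 1: normalize row 0 (÷4) = (1, 9, 10)
  row 1: subtract 4×row0 = (0, 2, 10)
  row 2: subtract 4×row0 = (0, 0, 12)
step 2: normalize row 1 (÷2) = (0, 1, 5)
  row 0: subtract 9×row1 = (1, 0, 4)
step 3: normalize row 2 (÷12) = (0, 0, 1)
  row 0: subtract 4×row2 = (1, 0, 0)
  row 1: subtract 5×row2 = (0, 1, 0)

rank = 3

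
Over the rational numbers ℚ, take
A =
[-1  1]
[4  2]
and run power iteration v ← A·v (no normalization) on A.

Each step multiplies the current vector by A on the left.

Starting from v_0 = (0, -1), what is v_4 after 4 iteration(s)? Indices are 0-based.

v_4 = (-13, -68)

v_0 = (0, -1).
v_1 = A·v_0 = (-1, -2).
v_2 = A·v_1 = (-1, -8).
v_3 = A·v_2 = (-7, -20).
v_4 = A·v_3 = (-13, -68).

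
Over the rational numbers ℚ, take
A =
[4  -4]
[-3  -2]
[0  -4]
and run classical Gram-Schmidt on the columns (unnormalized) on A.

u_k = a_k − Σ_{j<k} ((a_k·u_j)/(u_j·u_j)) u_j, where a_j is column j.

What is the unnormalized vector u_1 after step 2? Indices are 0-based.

u_1 = (-12/5, -16/5, -4)

Step 1: u_0 = a_0 = (4, -3, 0).
Step 2: u_1 = a_1 − (-2/5)·u_0 = (-12/5, -16/5, -4).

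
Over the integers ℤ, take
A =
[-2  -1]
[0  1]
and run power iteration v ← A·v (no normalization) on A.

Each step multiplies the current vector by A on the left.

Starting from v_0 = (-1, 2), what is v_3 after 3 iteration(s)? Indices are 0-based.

v_0 = (-1, 2).
v_1 = A·v_0 = (0, 2).
v_2 = A·v_1 = (-2, 2).
v_3 = A·v_2 = (2, 2).

v_3 = (2, 2)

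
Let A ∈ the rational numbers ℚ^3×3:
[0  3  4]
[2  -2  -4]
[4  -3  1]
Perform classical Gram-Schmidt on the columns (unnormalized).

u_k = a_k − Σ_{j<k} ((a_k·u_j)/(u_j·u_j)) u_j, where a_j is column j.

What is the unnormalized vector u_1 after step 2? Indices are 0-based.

u_1 = (3, -2/5, 1/5)

Step 1: u_0 = a_0 = (0, 2, 4).
Step 2: u_1 = a_1 − (-4/5)·u_0 = (3, -2/5, 1/5).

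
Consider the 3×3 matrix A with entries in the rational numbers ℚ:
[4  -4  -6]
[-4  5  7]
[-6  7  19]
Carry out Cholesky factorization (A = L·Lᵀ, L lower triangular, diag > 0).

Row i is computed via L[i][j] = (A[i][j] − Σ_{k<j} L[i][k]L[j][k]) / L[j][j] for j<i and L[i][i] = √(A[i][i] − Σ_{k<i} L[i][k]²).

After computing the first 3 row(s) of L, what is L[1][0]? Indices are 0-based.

L[1][0] = -2

Step 1: L[0][0] = √(4) = 2.
  L[1][0] = (-4) / L[0][0] = -2.
Step 2: L[1][1] = √(1) = 1.
  L[2][0] = (-6) / L[0][0] = -3.
  L[2][1] = (1) / L[1][1] = 1.
Step 3: L[2][2] = √(9) = 3.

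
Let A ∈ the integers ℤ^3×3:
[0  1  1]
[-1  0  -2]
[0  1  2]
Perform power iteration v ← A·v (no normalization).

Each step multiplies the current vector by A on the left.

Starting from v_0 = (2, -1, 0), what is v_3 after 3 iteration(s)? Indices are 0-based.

v_0 = (2, -1, 0).
v_1 = A·v_0 = (-1, -2, -1).
v_2 = A·v_1 = (-3, 3, -4).
v_3 = A·v_2 = (-1, 11, -5).

v_3 = (-1, 11, -5)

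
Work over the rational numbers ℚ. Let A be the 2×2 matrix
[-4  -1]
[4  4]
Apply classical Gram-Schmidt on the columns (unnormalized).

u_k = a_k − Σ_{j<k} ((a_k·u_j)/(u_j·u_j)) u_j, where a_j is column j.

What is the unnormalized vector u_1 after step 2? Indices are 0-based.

u_1 = (3/2, 3/2)

Step 1: u_0 = a_0 = (-4, 4).
Step 2: u_1 = a_1 − (5/8)·u_0 = (3/2, 3/2).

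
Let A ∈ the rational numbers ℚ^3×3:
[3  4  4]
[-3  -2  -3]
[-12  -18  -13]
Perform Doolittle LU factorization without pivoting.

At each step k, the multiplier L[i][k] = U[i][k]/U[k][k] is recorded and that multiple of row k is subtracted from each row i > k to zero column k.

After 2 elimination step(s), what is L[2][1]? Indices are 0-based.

[col 0] pivot 3
  R1 -= -1*R0 → (0, 2, 1)  (L[1][0] := -1)
  R2 -= -4*R0 → (0, -2, 3)  (L[2][0] := -4)
[col 1] pivot 2
  R2 -= -1*R1 → (0, 0, 4)  (L[2][1] := -1)

L[2][1] = -1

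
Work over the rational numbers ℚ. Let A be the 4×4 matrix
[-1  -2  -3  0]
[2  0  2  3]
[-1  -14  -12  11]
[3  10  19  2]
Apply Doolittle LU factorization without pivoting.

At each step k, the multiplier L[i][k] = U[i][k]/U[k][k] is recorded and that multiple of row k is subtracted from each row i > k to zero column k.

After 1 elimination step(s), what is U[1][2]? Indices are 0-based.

Step 1: pivot at (0,0) is -1.
  row1 ← row1 − (-2)·row0  ⇒  L[1][0]=-2, U row1=(0, -4, -4, 3)
  row2 ← row2 − (1)·row0  ⇒  L[2][0]=1, U row2=(0, -12, -9, 11)
  row3 ← row3 − (-3)·row0  ⇒  L[3][0]=-3, U row3=(0, 4, 10, 2)

U[1][2] = -4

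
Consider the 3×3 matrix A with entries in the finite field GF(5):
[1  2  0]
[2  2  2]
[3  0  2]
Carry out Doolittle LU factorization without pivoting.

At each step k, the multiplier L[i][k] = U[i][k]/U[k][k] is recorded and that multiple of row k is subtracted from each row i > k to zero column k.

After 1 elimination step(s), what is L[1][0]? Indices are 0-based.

L[1][0] = 2

k=0: U[0][0]=1
  eliminate (1,0): mult=2, new row 1: (0, 3, 2); set L[1][0]=2
  eliminate (2,0): mult=3, new row 2: (0, 4, 2); set L[2][0]=3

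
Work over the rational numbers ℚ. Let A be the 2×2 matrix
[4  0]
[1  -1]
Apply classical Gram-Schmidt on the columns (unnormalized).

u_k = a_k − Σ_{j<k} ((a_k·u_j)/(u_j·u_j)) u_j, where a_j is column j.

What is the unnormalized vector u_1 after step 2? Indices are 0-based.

Step 1: u_0 = a_0 = (4, 1).
Step 2: u_1 = a_1 − (-1/17)·u_0 = (4/17, -16/17).

u_1 = (4/17, -16/17)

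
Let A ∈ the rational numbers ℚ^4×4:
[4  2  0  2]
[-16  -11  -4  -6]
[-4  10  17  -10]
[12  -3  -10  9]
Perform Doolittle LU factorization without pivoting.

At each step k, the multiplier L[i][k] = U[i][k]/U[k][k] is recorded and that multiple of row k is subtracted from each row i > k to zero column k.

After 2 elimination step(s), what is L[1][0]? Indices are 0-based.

L[1][0] = -4

Step 1: pivot at (0,0) is 4.
  row1 ← row1 − (-4)·row0  ⇒  L[1][0]=-4, U row1=(0, -3, -4, 2)
  row2 ← row2 − (-1)·row0  ⇒  L[2][0]=-1, U row2=(0, 12, 17, -8)
  row3 ← row3 − (3)·row0  ⇒  L[3][0]=3, U row3=(0, -9, -10, 3)
Step 2: pivot at (1,1) is -3.
  row2 ← row2 − (-4)·row1  ⇒  L[2][1]=-4, U row2=(0, 0, 1, 0)
  row3 ← row3 − (3)·row1  ⇒  L[3][1]=3, U row3=(0, 0, 2, -3)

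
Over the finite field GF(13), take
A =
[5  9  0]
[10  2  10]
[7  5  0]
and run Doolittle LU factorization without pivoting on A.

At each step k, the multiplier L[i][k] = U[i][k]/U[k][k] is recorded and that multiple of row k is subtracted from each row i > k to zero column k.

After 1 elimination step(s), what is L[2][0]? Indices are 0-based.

[col 0] pivot 5
  R1 -= 2*R0 → (0, 10, 10)  (L[1][0] := 2)
  R2 -= 4*R0 → (0, 8, 0)  (L[2][0] := 4)

L[2][0] = 4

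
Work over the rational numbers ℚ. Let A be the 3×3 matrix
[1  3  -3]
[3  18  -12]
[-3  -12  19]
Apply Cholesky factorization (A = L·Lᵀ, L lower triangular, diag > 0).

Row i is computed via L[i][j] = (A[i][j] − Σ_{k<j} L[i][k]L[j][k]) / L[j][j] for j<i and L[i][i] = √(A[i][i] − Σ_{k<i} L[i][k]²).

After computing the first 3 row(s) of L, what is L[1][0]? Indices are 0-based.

Step 1: L[0][0] = √(1) = 1.
  L[1][0] = (3) / L[0][0] = 3.
Step 2: L[1][1] = √(9) = 3.
  L[2][0] = (-3) / L[0][0] = -3.
  L[2][1] = (-3) / L[1][1] = -1.
Step 3: L[2][2] = √(9) = 3.

L[1][0] = 3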